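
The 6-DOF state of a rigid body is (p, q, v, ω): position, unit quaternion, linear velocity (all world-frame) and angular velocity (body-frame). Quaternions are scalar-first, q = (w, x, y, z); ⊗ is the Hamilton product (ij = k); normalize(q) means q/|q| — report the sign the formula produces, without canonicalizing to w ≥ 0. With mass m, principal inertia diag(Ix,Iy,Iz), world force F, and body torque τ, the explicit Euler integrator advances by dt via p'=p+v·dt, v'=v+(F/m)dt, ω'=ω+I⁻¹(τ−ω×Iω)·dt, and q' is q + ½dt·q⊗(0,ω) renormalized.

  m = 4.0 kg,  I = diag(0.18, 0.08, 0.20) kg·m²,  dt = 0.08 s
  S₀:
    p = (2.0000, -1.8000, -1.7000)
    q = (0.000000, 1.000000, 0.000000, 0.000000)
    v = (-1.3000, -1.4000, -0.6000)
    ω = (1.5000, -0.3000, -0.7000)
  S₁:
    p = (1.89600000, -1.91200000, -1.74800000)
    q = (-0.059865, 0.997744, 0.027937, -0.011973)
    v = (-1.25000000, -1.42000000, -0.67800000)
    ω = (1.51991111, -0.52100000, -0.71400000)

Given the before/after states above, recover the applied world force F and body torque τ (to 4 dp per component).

v₁ − v₀ = (0.05000000, -0.02000000, -0.07800000)
m·(v₁−v₀)/dt = (2.5000, -1.0000, -3.9000)
ω₁ − ω₀ = (0.01991111, -0.22100000, -0.01400000)
precession coupling = (0.0252, 0.0210, 0.0450)
τ = I·(Δω/dt) + ω₀×(Iω₀) = (0.0700, -0.2000, 0.0100)

F = (2.5000, -1.0000, -3.9000)
τ = (0.0700, -0.2000, 0.0100)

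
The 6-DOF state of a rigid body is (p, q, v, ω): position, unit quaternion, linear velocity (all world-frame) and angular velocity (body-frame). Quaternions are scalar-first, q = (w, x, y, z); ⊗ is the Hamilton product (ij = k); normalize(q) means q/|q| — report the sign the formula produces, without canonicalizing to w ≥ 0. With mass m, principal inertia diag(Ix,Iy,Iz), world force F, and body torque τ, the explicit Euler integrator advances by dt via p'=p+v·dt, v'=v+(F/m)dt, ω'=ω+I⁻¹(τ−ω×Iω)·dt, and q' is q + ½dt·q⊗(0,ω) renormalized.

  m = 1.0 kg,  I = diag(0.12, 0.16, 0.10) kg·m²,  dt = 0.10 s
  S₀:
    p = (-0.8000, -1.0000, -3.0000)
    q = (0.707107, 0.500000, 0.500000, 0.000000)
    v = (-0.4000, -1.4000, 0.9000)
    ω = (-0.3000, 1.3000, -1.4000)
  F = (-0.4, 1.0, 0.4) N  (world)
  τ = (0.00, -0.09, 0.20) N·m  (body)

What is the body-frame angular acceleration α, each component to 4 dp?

α = (-0.9100, -0.6150, 2.1560)

gyro term ω×Iω = (0.1092, 0.0084, -0.0156)
α = I⁻¹(τ − ω×Iω) = (-0.9100, -0.6150, 2.1560)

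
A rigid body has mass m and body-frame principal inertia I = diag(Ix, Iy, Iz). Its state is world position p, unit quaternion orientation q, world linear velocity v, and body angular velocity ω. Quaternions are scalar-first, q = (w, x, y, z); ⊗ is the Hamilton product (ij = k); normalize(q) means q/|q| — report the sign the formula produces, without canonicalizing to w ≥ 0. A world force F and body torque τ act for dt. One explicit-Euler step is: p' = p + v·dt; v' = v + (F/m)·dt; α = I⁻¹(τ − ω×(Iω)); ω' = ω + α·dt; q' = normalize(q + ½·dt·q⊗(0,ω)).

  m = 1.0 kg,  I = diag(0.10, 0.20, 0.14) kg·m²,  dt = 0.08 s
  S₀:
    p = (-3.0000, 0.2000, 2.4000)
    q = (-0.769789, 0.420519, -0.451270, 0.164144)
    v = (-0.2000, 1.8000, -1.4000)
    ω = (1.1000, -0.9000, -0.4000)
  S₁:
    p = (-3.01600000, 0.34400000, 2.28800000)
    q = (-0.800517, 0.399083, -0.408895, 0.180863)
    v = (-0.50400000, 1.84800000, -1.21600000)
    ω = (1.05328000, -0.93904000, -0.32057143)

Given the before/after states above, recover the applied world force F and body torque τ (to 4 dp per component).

F = (-3.8000, 0.6000, 2.3000)
τ = (-0.0800, -0.0800, 0.0400)

Δv = v₁−v₀ = (-0.30400000, 0.04800000, 0.18400000)
m·(v₁−v₀)/dt = (-3.8000, 0.6000, 2.3000)
rate change Δω = (-0.04672000, -0.03904000, 0.07942857)
precession coupling = (-0.0216, 0.0176, -0.0990)
τ = I·(Δω/dt) + ω₀×(Iω₀) = (-0.0800, -0.0800, 0.0400)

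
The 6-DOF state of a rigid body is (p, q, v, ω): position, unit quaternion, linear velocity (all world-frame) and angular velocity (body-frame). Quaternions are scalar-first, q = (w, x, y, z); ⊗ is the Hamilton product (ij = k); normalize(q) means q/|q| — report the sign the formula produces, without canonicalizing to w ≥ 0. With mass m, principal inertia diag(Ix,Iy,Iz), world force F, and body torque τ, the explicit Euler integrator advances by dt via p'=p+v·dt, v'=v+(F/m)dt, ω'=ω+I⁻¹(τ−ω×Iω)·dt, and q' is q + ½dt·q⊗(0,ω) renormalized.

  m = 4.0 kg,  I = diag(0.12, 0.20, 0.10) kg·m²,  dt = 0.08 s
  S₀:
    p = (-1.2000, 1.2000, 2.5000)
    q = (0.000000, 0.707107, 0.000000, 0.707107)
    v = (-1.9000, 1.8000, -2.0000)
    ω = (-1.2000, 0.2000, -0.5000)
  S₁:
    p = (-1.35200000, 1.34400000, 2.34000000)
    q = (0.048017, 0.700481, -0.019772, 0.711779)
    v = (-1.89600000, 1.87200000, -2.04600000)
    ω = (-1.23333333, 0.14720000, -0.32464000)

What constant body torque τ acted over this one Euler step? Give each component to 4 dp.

ω₁ − ω₀ = (-0.03333333, -0.05280000, 0.17536000)
τ = I·(Δω/dt) + ω₀×(Iω₀) = (-0.0400, -0.1200, 0.2000)

τ = (-0.0400, -0.1200, 0.2000)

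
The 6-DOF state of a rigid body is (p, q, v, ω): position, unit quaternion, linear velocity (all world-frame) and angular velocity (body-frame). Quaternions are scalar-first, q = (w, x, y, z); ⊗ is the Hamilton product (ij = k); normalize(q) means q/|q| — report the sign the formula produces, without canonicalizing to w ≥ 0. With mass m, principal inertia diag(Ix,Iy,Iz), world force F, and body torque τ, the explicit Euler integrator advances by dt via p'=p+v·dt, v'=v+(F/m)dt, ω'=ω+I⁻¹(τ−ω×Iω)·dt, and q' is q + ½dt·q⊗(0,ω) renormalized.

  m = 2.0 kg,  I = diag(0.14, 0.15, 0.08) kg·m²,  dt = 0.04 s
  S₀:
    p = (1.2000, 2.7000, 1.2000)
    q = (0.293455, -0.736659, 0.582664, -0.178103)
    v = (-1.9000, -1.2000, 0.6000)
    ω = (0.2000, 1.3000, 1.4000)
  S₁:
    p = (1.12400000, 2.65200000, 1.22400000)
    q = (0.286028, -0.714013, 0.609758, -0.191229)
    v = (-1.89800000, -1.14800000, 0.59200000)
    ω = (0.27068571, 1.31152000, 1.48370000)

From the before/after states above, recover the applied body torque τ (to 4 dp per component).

Δω = ω₁−ω₀ = (0.07068571, 0.01152000, 0.08370000)
precession coupling = (-0.1274, 0.0168, 0.0026)
τ = I·(Δω/dt) + ω₀×(Iω₀) = (0.1200, 0.0600, 0.1700)

τ = (0.1200, 0.0600, 0.1700)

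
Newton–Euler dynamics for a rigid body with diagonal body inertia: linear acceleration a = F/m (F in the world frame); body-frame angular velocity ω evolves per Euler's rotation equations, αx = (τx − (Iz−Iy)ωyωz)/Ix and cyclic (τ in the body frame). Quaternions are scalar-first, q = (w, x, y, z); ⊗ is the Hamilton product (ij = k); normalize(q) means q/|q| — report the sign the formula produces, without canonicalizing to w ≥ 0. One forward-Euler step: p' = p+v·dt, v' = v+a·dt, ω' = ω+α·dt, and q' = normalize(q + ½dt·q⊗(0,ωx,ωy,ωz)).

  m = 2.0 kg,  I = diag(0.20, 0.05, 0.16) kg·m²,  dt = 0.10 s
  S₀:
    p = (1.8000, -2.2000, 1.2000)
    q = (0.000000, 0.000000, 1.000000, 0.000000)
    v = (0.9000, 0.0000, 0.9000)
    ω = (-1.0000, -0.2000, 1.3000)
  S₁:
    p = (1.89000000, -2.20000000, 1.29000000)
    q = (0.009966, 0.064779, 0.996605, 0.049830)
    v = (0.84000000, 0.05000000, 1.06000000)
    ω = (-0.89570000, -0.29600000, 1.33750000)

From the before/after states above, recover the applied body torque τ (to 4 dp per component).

τ = (0.1800, -0.1000, 0.0300)

Δω = ω₁−ω₀ = (0.10430000, -0.09600000, 0.03750000)
precession coupling = (-0.0286, -0.0520, -0.0300)
applied torque τ = (0.1800, -0.1000, 0.0300)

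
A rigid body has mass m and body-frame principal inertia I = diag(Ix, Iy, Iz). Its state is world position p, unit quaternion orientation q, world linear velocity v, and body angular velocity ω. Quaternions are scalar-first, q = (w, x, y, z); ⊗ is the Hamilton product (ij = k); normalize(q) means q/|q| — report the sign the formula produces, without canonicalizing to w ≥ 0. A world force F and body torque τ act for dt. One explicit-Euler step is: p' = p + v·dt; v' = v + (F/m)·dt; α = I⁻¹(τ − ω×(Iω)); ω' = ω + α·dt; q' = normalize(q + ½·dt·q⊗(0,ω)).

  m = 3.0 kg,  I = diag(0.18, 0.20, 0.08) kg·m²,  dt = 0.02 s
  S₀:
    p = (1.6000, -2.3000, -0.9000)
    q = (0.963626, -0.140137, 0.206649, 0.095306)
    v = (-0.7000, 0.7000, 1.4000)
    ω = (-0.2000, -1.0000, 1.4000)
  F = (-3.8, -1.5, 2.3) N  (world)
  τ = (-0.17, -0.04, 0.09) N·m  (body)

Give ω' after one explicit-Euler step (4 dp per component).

ω' = (-0.2376, -1.0012, 1.4215)

α = I⁻¹(τ − ω×Iω) = (-1.8778, -0.0600, 1.0750)
ω + α·dt = (-0.2376, -1.0012, 1.4215)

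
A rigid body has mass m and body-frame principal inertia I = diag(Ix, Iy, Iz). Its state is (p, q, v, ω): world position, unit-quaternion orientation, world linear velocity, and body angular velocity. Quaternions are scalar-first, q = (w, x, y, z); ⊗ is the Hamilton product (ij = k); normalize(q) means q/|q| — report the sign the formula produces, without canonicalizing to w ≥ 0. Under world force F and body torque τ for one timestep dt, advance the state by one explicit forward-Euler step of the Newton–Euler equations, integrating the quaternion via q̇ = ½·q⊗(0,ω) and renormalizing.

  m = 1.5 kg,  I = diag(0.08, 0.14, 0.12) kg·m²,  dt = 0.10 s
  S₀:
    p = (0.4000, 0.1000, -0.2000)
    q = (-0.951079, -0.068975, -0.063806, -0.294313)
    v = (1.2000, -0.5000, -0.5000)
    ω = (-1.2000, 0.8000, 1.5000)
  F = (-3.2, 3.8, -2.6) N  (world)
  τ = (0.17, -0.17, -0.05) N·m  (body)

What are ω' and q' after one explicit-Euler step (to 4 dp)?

ω' = (-0.9575, 0.6271, 1.5063)
q' = (-0.9256, -0.0049, -0.0786, -0.3702)

precession coupling ω×(Iω) = (-0.0240, 0.0720, -0.0576)
α = I⁻¹(τ − ω×Iω) = (2.4250, -1.7286, 0.0633)
ω' = ω + α·dt = (-0.9575, 0.6271, 1.5063)
2q̇ = q⊗(0,ω) = (0.4097443, 1.2810362, -0.3042251, -1.5583657)
q + ½dt·q⊗(0,ω), renormalized = (-0.9256, -0.0049, -0.0786, -0.3702)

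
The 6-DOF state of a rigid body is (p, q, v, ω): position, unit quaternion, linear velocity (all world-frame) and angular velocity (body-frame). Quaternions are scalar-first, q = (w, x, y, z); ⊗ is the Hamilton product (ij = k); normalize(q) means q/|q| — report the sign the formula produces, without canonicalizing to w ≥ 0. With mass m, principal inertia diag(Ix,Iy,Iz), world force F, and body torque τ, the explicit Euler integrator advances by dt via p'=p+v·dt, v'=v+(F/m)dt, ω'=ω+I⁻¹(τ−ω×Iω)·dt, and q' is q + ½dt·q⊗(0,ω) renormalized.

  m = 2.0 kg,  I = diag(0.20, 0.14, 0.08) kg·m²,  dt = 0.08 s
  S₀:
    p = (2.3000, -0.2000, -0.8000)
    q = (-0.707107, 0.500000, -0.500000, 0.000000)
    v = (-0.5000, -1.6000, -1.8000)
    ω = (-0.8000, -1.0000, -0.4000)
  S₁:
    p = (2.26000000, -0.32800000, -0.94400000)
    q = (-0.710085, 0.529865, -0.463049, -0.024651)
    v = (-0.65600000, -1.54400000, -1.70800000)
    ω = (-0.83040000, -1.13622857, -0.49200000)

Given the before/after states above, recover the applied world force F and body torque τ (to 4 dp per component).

v₁ − v₀ = (-0.15600000, 0.05600000, 0.09200000)
applied force F = (-3.9000, 1.4000, 2.3000)
rate change Δω = (-0.03040000, -0.13622857, -0.09200000)
ω₀×(Iω₀) = (-0.0240, 0.0384, -0.0480)
applied torque τ = (-0.1000, -0.2000, -0.1400)

F = (-3.9000, 1.4000, 2.3000)
τ = (-0.1000, -0.2000, -0.1400)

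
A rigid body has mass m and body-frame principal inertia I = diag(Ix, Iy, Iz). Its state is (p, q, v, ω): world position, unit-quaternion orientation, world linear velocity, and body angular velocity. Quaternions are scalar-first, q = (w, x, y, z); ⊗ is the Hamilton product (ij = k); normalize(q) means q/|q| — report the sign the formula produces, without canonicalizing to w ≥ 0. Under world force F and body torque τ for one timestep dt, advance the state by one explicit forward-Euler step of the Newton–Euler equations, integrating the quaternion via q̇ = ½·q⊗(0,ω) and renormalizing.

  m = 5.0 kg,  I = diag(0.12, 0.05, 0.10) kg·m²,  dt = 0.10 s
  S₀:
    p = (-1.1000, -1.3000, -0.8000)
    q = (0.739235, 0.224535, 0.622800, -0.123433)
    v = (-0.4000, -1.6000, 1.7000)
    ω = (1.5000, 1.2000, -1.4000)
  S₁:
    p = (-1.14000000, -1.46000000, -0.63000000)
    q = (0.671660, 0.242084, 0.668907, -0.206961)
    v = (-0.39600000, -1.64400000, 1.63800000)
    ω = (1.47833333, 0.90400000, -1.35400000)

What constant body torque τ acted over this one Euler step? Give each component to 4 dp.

rate change Δω = (-0.02166667, -0.29600000, 0.04600000)
precession coupling = (-0.0840, -0.0420, -0.1260)
I·α + gyro = (-0.1100, -0.1900, -0.0800)

τ = (-0.1100, -0.1900, -0.0800)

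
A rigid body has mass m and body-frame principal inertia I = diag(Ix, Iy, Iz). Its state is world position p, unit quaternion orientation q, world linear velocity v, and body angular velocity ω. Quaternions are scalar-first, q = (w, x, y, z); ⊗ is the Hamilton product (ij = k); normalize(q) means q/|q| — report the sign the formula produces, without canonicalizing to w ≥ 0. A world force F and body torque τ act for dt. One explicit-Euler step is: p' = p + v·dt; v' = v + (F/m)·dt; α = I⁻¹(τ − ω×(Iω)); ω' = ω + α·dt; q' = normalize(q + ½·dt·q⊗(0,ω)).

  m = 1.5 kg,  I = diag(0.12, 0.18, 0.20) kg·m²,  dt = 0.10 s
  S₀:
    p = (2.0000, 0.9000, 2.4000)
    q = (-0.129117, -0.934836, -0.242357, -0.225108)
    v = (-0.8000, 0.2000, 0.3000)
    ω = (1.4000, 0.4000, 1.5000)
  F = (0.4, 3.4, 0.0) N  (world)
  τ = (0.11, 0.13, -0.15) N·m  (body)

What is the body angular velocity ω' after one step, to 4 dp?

gyro term ω×Iω = (0.0120, -0.1680, 0.0336)
α = I⁻¹(τ − ω×Iω) = (0.8167, 1.6556, -0.9180)
ω + α·dt = (1.4817, 0.5656, 1.4082)

ω' = (1.4817, 0.5656, 1.4082)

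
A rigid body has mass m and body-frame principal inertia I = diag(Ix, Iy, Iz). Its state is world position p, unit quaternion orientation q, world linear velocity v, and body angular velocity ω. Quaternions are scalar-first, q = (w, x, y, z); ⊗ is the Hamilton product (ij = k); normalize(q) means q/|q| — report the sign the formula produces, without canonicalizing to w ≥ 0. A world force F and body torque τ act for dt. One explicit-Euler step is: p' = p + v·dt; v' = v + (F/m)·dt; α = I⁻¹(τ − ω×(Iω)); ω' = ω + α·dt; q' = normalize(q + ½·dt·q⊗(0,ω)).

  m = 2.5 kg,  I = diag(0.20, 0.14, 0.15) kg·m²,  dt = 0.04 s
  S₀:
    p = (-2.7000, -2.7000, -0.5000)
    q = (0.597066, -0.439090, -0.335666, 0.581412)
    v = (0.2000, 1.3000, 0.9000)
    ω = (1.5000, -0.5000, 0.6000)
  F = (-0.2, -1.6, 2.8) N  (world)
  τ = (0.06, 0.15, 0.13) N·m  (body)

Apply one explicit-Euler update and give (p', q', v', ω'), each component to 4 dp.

p' = (-2.6920, -2.6480, -0.4640)
q' = (0.5996, -0.4192, -0.3187, 0.6027)
v' = (0.1968, 1.2744, 0.9448)
ω' = (1.5126, -0.4700, 0.6227)

a = (-0.0800, -0.6400, 1.1200)
p + v·dt = (-2.6920, -2.6480, -0.4640)
v' = v + a·dt = (0.1968, 1.2744, 0.9448)
ω×(Iω) gyroscopic = (-0.0030, 0.0450, 0.0450)
α = I⁻¹(τ − ω×Iω) = (0.3150, 0.7500, 0.5667)
ω' = ω + α·dt = (1.5126, -0.4700, 0.6227)
2q̇ = q⊗(0,ω) = (0.1419548, 0.9849054, 0.8370390, 1.0812836)
updated quaternion q' = (0.5996, -0.4192, -0.3187, 0.6027)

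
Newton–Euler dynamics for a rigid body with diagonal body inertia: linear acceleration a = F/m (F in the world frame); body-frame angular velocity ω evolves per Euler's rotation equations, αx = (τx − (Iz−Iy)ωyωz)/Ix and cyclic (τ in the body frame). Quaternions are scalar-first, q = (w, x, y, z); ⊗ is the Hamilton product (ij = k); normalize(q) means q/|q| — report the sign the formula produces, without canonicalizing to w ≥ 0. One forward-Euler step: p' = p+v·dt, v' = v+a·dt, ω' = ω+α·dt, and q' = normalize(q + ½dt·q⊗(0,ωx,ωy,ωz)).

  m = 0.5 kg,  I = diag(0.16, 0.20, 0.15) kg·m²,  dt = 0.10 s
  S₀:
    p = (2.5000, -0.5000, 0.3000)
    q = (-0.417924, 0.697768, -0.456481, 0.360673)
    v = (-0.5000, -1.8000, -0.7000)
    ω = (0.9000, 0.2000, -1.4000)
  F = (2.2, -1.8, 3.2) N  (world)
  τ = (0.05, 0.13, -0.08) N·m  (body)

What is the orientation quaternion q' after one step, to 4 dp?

Hamilton product q⊗(0,ω) = (-0.0317528, 0.1908072, 1.2178961, 1.1354801)
q + ½dt·q⊗(0,ω), renormalized = (-0.4180, 0.7048, -0.3942, 0.4160)

q' = (-0.4180, 0.7048, -0.3942, 0.4160)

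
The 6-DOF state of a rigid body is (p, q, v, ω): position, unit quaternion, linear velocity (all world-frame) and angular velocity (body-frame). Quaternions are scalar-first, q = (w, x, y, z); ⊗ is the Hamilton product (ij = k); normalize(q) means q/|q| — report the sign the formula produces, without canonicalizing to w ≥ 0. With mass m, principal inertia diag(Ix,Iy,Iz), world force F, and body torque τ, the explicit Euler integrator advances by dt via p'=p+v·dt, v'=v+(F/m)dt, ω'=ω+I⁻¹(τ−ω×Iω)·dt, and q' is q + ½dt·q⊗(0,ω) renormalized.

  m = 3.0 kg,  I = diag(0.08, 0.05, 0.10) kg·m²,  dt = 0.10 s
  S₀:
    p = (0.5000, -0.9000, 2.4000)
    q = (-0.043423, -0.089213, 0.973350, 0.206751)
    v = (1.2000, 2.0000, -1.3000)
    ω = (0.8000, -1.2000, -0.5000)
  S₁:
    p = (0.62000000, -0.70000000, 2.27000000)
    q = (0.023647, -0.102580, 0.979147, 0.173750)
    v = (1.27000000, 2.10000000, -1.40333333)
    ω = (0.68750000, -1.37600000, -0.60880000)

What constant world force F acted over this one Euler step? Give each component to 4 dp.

velocity change Δv = (0.07000000, 0.10000000, -0.10333333)
F = m·Δv/dt = (2.1000, 3.0000, -3.1000)

F = (2.1000, 3.0000, -3.1000)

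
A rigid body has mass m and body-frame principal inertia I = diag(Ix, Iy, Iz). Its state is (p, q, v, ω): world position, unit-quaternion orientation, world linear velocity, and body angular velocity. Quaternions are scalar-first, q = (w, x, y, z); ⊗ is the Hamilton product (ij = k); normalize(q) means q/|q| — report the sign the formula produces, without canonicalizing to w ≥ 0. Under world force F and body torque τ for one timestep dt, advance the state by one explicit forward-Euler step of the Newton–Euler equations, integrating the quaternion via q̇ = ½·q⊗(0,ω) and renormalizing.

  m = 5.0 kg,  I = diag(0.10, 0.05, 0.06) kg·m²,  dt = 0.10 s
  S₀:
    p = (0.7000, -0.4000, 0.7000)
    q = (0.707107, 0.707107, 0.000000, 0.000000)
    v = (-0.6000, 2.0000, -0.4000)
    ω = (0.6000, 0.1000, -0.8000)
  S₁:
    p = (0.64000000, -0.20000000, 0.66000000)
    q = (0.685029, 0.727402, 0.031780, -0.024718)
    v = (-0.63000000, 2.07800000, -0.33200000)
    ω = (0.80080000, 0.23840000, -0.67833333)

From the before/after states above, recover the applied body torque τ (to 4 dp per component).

τ = (0.2000, 0.0500, 0.0700)

Δω = ω₁−ω₀ = (0.20080000, 0.13840000, 0.12166667)
gyro term ω₀×Iω₀ = (-0.0008, -0.0192, -0.0030)
I·α + gyro = (0.2000, 0.0500, 0.0700)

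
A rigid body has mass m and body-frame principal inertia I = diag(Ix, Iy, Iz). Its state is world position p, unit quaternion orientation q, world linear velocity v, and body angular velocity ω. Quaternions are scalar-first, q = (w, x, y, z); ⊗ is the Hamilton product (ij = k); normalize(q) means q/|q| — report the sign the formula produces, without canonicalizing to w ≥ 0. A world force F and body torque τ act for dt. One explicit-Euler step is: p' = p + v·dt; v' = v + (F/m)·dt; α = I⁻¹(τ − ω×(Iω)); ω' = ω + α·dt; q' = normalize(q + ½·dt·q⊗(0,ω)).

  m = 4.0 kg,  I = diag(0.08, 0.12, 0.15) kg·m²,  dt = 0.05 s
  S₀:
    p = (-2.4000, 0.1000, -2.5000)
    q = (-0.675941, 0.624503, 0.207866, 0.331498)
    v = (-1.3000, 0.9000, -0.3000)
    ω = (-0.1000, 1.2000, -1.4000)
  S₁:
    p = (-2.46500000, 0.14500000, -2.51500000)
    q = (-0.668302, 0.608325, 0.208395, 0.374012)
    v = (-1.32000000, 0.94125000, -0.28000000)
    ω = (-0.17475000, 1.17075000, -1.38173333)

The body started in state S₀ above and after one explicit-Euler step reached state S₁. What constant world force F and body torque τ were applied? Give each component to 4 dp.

F = (-1.6000, 3.3000, 1.6000)
τ = (-0.1700, -0.0800, 0.0500)

Δω = ω₁−ω₀ = (-0.07475000, -0.02925000, 0.01826667)
I·α + gyro = (-0.1700, -0.0800, 0.0500)
velocity change Δv = (-0.02000000, 0.04125000, 0.02000000)
applied force F = (-1.6000, 3.3000, 1.6000)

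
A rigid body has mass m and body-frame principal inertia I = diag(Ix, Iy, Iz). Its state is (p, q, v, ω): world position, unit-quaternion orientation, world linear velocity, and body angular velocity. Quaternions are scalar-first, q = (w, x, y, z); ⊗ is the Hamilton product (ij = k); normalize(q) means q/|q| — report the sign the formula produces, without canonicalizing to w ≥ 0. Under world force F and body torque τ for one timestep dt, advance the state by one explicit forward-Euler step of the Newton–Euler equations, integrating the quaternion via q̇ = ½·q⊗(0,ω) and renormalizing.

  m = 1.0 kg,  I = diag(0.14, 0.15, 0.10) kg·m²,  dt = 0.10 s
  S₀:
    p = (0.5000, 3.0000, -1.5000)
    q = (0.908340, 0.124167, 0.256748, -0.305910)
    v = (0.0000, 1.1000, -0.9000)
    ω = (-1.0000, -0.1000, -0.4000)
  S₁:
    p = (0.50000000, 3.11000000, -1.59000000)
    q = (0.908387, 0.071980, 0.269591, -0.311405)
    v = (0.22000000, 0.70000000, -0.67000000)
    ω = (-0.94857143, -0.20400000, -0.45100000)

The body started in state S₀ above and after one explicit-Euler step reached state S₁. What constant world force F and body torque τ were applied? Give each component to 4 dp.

F = (2.2000, -4.0000, 2.3000)
τ = (0.0700, -0.1400, -0.0500)

ω₁ − ω₀ = (0.05142857, -0.10400000, -0.05100000)
applied torque τ = (0.0700, -0.1400, -0.0500)
v₁ − v₀ = (0.22000000, -0.40000000, 0.23000000)
F = m·Δv/dt = (2.2000, -4.0000, 2.3000)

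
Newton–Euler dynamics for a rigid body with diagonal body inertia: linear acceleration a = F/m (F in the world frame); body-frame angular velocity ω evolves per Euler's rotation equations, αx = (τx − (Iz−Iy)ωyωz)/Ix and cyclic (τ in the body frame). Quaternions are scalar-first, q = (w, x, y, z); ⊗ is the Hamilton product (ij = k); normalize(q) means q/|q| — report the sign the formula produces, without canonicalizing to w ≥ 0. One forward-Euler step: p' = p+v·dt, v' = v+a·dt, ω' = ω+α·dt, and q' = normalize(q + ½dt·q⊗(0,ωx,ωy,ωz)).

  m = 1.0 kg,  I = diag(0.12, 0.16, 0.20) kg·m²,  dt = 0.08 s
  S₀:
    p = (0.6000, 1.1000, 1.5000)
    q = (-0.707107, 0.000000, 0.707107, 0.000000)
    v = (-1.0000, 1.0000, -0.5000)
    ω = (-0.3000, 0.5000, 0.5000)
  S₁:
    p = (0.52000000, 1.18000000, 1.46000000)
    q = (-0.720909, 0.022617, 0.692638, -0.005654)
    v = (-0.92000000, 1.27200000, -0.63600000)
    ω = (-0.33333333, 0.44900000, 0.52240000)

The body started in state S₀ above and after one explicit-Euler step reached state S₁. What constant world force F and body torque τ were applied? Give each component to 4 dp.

F = (1.0000, 3.4000, -1.7000)
τ = (-0.0400, -0.0900, 0.0500)

rate change Δω = (-0.03333333, -0.05100000, 0.02240000)
I·α + gyro = (-0.0400, -0.0900, 0.0500)
Δv = v₁−v₀ = (0.08000000, 0.27200000, -0.13600000)
m·(v₁−v₀)/dt = (1.0000, 3.4000, -1.7000)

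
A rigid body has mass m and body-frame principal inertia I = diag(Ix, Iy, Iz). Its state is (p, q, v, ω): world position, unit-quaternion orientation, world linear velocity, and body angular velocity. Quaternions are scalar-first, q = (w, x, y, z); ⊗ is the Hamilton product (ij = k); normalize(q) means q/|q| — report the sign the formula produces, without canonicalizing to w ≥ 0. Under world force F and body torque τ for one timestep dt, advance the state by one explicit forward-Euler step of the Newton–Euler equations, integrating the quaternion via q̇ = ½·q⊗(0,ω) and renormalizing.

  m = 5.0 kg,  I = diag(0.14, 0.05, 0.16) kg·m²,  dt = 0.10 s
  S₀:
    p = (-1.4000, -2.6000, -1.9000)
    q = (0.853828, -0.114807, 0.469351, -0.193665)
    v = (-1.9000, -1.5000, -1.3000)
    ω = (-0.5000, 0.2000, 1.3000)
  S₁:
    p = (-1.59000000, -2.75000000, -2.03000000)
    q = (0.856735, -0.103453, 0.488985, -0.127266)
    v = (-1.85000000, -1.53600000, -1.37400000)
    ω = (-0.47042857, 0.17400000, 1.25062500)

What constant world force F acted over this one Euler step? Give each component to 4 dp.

F = (2.5000, -1.8000, -3.7000)

Δv = v₁−v₀ = (0.05000000, -0.03600000, -0.07400000)
m·(v₁−v₀)/dt = (2.5000, -1.8000, -3.7000)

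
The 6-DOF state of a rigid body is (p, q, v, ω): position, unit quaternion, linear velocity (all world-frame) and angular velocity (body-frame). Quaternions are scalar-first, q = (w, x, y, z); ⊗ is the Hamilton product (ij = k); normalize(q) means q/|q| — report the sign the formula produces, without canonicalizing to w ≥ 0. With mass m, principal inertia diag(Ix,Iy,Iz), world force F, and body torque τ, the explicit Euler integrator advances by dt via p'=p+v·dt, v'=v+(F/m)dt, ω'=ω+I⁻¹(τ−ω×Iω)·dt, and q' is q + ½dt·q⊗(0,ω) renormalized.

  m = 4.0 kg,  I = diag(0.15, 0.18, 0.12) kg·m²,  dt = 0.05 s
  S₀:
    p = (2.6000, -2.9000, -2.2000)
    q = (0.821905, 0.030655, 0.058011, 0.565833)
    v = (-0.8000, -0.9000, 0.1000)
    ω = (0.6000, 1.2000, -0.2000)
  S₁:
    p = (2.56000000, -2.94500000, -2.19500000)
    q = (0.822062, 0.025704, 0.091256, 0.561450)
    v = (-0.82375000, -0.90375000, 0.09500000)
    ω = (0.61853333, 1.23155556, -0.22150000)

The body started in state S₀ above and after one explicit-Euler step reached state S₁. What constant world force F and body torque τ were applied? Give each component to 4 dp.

F = (-1.9000, -0.3000, -0.4000)
τ = (0.0700, 0.1100, -0.0300)

ω₁ − ω₀ = (0.01853333, 0.03155556, -0.02150000)
τ = I·(Δω/dt) + ω₀×(Iω₀) = (0.0700, 0.1100, -0.0300)
v₁ − v₀ = (-0.02375000, -0.00375000, -0.00500000)
applied force F = (-1.9000, -0.3000, -0.4000)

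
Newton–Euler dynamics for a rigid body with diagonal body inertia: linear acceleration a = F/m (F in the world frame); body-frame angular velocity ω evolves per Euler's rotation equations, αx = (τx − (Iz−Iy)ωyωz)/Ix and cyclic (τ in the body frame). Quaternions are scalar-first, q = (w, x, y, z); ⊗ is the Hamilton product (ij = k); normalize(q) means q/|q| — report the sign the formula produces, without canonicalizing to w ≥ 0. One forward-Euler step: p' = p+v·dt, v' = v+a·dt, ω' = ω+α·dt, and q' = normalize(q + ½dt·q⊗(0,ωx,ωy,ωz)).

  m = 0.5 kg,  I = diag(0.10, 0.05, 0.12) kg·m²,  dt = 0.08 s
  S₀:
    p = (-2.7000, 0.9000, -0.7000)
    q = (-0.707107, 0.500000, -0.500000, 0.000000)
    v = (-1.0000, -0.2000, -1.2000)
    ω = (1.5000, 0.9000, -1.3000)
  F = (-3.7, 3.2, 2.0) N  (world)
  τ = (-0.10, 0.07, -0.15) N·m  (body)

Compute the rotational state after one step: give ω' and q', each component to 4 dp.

gyro term ω×Iω = (-0.0819, 0.0390, -0.0675)
(τ − ω×Iω)/I = (-0.1810, 0.6200, -0.6875)
ω' = ω + α·dt = (1.4855, 0.9496, -1.3550)
q⊗(0,ω) = (-0.3000000, -0.4106605, 0.0136037, 2.1192391)
updated quaternion q' = (-0.7164, 0.4817, -0.4976, 0.0844)

ω' = (1.4855, 0.9496, -1.3550)
q' = (-0.7164, 0.4817, -0.4976, 0.0844)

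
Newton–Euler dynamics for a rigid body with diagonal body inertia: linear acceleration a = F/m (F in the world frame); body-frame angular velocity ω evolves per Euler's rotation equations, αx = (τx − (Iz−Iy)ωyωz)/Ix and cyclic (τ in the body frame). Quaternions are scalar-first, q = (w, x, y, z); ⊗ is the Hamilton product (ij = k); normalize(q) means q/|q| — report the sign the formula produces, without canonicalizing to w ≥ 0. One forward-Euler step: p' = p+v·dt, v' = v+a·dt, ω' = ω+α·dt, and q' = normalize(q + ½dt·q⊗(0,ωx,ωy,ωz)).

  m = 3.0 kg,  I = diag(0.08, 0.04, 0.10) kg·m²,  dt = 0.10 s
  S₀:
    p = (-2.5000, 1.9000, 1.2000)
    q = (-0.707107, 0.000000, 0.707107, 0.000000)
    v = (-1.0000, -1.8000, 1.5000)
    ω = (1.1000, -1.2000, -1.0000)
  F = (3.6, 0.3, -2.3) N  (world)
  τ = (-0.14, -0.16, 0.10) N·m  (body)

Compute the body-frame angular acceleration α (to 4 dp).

α = (-2.6500, -4.5500, 0.4720)

ω×(Iω) gyroscopic = (0.0720, 0.0220, 0.0528)
α = I⁻¹(τ − ω×Iω) = (-2.6500, -4.5500, 0.4720)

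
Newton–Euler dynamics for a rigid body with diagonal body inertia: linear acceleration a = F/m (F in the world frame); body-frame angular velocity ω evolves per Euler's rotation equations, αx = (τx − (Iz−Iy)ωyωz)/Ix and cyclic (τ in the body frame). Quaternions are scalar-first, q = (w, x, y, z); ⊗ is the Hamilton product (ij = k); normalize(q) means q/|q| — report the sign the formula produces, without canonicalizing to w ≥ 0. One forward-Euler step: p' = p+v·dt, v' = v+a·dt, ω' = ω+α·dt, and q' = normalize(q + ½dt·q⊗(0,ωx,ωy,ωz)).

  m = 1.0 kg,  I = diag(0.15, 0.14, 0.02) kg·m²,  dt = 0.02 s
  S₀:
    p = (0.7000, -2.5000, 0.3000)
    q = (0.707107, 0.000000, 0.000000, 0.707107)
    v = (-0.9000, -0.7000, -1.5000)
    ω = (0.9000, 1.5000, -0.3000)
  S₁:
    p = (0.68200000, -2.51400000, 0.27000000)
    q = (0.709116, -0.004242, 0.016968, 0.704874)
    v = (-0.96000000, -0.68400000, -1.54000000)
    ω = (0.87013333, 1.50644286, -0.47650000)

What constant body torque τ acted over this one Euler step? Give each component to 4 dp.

τ = (-0.1700, 0.0100, -0.1900)

Δω = ω₁−ω₀ = (-0.02986667, 0.00644286, -0.17650000)
ω₀×(Iω₀) = (0.0540, -0.0351, -0.0135)
τ = I·(Δω/dt) + ω₀×(Iω₀) = (-0.1700, 0.0100, -0.1900)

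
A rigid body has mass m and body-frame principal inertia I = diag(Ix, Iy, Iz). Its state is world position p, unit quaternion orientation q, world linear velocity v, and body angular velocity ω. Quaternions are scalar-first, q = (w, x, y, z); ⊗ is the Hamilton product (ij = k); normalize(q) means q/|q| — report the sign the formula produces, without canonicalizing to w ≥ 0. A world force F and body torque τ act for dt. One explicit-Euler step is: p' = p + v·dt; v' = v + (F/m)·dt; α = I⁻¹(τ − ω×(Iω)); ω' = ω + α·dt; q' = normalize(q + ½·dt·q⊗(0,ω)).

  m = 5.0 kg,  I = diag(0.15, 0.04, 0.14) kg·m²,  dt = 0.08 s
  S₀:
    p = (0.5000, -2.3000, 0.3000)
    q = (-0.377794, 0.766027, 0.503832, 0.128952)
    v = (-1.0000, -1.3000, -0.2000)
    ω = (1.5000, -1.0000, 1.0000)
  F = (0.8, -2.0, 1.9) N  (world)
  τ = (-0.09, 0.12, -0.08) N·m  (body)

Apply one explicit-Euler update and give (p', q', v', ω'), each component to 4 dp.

p' = (0.4200, -2.4040, 0.2840)
q' = (-0.4074, 0.7661, 0.4944, 0.0528)
v' = (-0.9872, -1.3320, -0.1696)
ω' = (1.5053, -0.7900, 0.8600)

a = (0.1600, -0.4000, 0.3800)
new position p' = (0.4200, -2.4040, 0.2840)
new velocity v' = (-0.9872, -1.3320, -0.1696)
precession coupling ω×(Iω) = (-0.1000, 0.0150, 0.1650)
angular accel α = (0.0667, 2.6250, -1.7500)
ω + α·dt = (1.5053, -0.7900, 0.8600)
Hamilton product q⊗(0,ω) = (-0.7741605, 0.0660930, -0.1948050, -1.8995690)
updated quaternion q' = (-0.4074, 0.7661, 0.4944, 0.0528)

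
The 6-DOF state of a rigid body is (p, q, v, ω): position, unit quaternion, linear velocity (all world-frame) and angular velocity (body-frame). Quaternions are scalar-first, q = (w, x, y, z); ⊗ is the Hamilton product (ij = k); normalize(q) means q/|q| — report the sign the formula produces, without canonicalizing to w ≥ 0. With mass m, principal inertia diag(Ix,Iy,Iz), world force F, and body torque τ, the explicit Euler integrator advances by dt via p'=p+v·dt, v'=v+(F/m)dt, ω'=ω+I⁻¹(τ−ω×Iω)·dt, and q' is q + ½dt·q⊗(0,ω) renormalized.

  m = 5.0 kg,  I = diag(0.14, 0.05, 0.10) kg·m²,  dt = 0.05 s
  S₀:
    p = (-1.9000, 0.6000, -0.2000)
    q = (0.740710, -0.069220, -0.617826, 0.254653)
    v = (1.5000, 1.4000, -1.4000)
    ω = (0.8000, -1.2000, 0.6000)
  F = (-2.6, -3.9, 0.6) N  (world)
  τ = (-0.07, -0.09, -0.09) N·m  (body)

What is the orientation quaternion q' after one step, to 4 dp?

q' = (0.7192, -0.0560, -0.6334, 0.2800)

2q̇ = q⊗(0,ω) = (-0.8388070, 0.5274560, -0.6435976, 1.0217508)
q + ½dt·q⊗(0,ω), renormalized = (0.7192, -0.0560, -0.6334, 0.2800)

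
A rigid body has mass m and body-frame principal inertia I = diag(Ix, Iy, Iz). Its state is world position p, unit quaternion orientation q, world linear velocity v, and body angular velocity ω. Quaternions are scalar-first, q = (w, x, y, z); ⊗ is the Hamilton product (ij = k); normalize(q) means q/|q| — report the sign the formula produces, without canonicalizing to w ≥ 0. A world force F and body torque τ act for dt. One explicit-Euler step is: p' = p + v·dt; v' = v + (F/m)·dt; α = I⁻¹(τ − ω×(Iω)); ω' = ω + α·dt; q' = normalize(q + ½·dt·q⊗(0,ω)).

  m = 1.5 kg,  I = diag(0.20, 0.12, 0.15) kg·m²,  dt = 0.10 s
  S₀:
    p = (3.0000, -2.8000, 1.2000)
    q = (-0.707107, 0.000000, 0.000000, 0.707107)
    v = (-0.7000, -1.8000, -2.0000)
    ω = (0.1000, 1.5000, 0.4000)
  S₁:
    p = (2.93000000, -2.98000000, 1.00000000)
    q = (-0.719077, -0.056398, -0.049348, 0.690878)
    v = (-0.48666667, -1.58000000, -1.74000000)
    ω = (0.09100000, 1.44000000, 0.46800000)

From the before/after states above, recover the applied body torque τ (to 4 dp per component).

τ = (0.0000, -0.0700, 0.0900)

Δω = ω₁−ω₀ = (-0.00900000, -0.06000000, 0.06800000)
ω₀×(Iω₀) = (0.0180, 0.0020, -0.0120)
applied torque τ = (0.0000, -0.0700, 0.0900)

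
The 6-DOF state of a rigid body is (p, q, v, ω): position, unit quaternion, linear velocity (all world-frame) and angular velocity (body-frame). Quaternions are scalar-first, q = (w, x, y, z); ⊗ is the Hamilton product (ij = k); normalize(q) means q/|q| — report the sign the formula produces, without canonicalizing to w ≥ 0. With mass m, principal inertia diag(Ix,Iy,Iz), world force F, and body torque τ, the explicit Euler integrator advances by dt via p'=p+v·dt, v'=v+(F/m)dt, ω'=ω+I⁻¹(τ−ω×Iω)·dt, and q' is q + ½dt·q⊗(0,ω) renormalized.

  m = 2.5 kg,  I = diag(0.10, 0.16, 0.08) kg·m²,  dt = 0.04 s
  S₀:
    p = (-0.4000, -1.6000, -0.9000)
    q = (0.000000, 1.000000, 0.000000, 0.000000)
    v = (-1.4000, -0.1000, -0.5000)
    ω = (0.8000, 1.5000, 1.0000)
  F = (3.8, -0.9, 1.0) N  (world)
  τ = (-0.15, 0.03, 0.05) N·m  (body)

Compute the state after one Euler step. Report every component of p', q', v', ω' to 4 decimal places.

p' = (-0.4560, -1.6040, -0.9200)
q' = (-0.0160, 0.9992, -0.0200, 0.0300)
v' = (-1.3392, -0.1144, -0.4840)
ω' = (0.7880, 1.5035, 0.9890)

a = F/m = (1.5200, -0.3600, 0.4000)
p' = p + v·dt = (-0.4560, -1.6040, -0.9200)
v' = v + a·dt = (-1.3392, -0.1144, -0.4840)
gyro term ω×Iω = (-0.1200, 0.0160, 0.0720)
angular accel α = (-0.3000, 0.0875, -0.2750)
new body rate ω' = (0.7880, 1.5035, 0.9890)
q⊗(0,ω) = (-0.8000000, 0.0000000, -1.0000000, 1.5000000)
updated quaternion q' = (-0.0160, 0.9992, -0.0200, 0.0300)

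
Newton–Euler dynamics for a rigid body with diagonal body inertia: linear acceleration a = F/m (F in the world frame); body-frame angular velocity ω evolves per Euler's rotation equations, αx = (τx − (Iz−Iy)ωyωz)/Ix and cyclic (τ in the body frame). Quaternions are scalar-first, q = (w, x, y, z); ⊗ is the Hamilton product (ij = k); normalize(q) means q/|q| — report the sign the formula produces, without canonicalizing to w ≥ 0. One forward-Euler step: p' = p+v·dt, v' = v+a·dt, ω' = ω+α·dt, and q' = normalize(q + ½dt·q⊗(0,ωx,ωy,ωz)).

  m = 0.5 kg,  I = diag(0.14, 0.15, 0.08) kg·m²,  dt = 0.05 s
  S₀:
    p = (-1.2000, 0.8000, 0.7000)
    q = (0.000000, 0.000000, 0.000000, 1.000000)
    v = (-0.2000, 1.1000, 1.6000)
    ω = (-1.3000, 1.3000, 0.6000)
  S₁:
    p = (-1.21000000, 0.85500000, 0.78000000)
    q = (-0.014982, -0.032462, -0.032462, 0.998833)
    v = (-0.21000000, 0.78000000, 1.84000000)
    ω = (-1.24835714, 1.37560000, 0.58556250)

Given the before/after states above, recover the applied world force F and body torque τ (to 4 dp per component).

F = (-0.1000, -3.2000, 2.4000)
τ = (0.0900, 0.1800, -0.0400)

velocity change Δv = (-0.01000000, -0.32000000, 0.24000000)
applied force F = (-0.1000, -3.2000, 2.4000)
Δω = ω₁−ω₀ = (0.05164286, 0.07560000, -0.01443750)
I·α + gyro = (0.0900, 0.1800, -0.0400)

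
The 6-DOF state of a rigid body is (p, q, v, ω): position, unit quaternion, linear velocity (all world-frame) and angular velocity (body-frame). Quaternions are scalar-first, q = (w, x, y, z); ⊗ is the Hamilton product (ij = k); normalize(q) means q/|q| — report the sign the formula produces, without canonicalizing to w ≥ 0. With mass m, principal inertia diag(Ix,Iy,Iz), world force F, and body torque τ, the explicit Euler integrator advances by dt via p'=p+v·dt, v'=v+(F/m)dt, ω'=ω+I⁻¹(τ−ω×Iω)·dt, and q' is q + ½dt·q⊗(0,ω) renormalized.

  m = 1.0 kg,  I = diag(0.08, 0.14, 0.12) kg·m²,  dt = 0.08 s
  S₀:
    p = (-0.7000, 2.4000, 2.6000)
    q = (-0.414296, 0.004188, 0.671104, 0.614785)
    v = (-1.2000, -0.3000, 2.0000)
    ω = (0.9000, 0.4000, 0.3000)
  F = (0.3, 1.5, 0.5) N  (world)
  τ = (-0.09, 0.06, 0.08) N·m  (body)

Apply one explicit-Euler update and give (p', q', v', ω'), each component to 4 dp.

p' = (-0.7960, 2.3760, 2.7600)
q' = (-0.4322, -0.0125, 0.6860, 0.5852)
v' = (-1.1760, -0.1800, 2.0400)
ω' = (0.8124, 0.4405, 0.3389)

precession coupling ω×(Iω) = (-0.0024, -0.0108, 0.0216)
angular accel α = (-1.0950, 0.5057, 0.4867)
ω' = ω + α·dt = (0.8124, 0.4405, 0.3389)
q⊗(0,ω) = (-0.4566463, -0.4174492, 0.3863317, -0.7266072)
updated quaternion q' = (-0.4322, -0.0125, 0.6860, 0.5852)
a = (0.3000, 1.5000, 0.5000)
p + v·dt = (-0.7960, 2.3760, 2.7600)
v + (F/m)dt = (-1.1760, -0.1800, 2.0400)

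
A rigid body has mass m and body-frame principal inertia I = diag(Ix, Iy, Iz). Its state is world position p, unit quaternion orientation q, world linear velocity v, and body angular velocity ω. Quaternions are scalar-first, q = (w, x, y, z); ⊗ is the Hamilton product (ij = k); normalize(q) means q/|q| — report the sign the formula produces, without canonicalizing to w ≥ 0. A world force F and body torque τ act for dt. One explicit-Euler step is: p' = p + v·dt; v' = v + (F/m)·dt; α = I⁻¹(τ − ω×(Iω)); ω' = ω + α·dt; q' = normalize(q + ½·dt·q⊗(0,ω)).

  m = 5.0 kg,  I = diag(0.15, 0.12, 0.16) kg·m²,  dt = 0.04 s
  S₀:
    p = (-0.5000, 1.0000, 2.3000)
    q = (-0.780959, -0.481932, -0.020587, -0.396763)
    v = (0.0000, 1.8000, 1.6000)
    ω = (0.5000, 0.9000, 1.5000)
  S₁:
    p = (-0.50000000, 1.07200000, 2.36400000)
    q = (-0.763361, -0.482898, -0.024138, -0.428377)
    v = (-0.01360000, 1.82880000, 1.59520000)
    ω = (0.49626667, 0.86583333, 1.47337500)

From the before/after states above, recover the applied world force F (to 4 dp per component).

v₁ − v₀ = (-0.01360000, 0.02880000, -0.00480000)
F = m·Δv/dt = (-1.7000, 3.6000, -0.6000)

F = (-1.7000, 3.6000, -0.6000)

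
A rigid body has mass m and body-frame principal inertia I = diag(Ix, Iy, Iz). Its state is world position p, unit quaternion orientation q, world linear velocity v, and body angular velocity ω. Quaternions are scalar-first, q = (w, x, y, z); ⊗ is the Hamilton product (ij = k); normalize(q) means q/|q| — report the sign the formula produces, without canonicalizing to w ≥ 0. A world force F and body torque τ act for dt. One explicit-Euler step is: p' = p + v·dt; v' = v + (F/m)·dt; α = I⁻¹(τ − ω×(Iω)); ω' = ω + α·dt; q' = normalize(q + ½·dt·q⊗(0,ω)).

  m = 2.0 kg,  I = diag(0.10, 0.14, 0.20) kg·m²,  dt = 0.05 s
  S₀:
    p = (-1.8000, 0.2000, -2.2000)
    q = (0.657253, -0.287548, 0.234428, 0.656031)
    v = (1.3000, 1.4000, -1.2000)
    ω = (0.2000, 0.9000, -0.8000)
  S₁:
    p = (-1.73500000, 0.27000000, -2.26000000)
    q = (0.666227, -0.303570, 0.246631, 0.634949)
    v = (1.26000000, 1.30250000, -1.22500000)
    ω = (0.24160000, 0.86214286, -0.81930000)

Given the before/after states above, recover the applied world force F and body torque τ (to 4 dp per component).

F = (-1.6000, -3.9000, -1.0000)
τ = (0.0400, -0.0900, -0.0700)

v₁ − v₀ = (-0.04000000, -0.09750000, -0.02500000)
applied force F = (-1.6000, -3.9000, -1.0000)
ω₁ − ω₀ = (0.04160000, -0.03785714, -0.01930000)
gyro term ω₀×Iω₀ = (-0.0432, 0.0160, 0.0072)
I·α + gyro = (0.0400, -0.0900, -0.0700)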